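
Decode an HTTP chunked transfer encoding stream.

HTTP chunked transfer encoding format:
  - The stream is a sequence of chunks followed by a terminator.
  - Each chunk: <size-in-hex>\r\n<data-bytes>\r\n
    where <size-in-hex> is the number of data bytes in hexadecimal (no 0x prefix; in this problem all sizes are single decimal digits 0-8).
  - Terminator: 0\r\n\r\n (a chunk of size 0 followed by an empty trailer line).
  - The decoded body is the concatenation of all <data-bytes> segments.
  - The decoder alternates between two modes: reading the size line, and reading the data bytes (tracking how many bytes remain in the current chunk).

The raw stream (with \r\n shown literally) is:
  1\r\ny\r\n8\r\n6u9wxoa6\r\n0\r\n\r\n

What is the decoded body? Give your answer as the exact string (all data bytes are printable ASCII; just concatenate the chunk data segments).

Chunk 1: stream[0..1]='1' size=0x1=1, data at stream[3..4]='y' -> body[0..1], body so far='y'
Chunk 2: stream[6..7]='8' size=0x8=8, data at stream[9..17]='6u9wxoa6' -> body[1..9], body so far='y6u9wxoa6'
Chunk 3: stream[19..20]='0' size=0 (terminator). Final body='y6u9wxoa6' (9 bytes)

Answer: y6u9wxoa6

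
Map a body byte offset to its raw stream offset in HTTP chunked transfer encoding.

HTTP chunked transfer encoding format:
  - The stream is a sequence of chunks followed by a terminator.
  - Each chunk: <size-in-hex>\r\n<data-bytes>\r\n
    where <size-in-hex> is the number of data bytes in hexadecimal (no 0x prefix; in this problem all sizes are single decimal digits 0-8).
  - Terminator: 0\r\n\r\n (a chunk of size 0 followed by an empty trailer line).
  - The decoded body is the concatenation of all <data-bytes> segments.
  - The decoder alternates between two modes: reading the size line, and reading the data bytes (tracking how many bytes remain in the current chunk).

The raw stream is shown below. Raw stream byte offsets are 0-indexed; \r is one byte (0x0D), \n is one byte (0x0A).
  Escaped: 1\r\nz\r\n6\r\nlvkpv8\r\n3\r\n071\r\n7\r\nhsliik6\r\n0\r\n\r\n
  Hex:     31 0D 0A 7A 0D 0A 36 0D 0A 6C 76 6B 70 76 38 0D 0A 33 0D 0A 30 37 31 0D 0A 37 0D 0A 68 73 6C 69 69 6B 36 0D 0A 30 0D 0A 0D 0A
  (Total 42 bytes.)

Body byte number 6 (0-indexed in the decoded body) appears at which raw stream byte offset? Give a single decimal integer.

Chunk 1: stream[0..1]='1' size=0x1=1, data at stream[3..4]='z' -> body[0..1], body so far='z'
Chunk 2: stream[6..7]='6' size=0x6=6, data at stream[9..15]='lvkpv8' -> body[1..7], body so far='zlvkpv8'
Chunk 3: stream[17..18]='3' size=0x3=3, data at stream[20..23]='071' -> body[7..10], body so far='zlvkpv8071'
Chunk 4: stream[25..26]='7' size=0x7=7, data at stream[28..35]='hsliik6' -> body[10..17], body so far='zlvkpv8071hsliik6'
Chunk 5: stream[37..38]='0' size=0 (terminator). Final body='zlvkpv8071hsliik6' (17 bytes)
Body byte 6 at stream offset 14

Answer: 14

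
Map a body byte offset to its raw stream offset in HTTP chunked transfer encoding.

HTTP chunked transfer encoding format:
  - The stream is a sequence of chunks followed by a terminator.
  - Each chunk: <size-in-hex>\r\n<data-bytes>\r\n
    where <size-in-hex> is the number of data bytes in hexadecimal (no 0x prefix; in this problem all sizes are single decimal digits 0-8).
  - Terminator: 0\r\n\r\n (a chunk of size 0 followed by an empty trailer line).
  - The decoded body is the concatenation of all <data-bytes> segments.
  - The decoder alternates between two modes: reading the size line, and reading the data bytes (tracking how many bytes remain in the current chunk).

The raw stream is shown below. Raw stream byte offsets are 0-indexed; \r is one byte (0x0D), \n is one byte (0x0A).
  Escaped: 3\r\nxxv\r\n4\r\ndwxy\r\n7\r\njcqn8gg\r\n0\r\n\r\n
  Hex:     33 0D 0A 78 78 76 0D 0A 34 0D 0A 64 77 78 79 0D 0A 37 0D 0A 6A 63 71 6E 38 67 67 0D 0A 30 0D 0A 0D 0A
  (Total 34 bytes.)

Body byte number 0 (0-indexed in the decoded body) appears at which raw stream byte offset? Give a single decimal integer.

Chunk 1: stream[0..1]='3' size=0x3=3, data at stream[3..6]='xxv' -> body[0..3], body so far='xxv'
Chunk 2: stream[8..9]='4' size=0x4=4, data at stream[11..15]='dwxy' -> body[3..7], body so far='xxvdwxy'
Chunk 3: stream[17..18]='7' size=0x7=7, data at stream[20..27]='jcqn8gg' -> body[7..14], body so far='xxvdwxyjcqn8gg'
Chunk 4: stream[29..30]='0' size=0 (terminator). Final body='xxvdwxyjcqn8gg' (14 bytes)
Body byte 0 at stream offset 3

Answer: 3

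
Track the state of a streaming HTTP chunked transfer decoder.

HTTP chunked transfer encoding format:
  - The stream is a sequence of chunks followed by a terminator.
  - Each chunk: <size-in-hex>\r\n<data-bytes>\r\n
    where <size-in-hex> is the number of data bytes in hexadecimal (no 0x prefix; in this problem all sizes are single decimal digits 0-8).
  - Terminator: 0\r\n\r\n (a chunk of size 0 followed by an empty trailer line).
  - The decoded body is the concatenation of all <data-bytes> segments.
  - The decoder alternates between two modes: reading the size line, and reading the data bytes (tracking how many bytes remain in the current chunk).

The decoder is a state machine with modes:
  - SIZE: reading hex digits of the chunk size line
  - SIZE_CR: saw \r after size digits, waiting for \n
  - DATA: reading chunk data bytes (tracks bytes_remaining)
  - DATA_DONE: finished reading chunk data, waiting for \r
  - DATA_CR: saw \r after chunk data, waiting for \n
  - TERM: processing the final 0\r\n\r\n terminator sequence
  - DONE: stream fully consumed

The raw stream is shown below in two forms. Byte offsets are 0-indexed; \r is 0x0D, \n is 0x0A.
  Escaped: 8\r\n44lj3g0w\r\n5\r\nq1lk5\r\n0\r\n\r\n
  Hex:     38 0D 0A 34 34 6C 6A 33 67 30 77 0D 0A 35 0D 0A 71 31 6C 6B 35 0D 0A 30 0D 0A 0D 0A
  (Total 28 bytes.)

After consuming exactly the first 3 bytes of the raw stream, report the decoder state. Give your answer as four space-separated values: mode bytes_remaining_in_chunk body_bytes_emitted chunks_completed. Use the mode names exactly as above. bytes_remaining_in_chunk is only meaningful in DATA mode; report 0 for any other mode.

Byte 0 = '8': mode=SIZE remaining=0 emitted=0 chunks_done=0
Byte 1 = 0x0D: mode=SIZE_CR remaining=0 emitted=0 chunks_done=0
Byte 2 = 0x0A: mode=DATA remaining=8 emitted=0 chunks_done=0

Answer: DATA 8 0 0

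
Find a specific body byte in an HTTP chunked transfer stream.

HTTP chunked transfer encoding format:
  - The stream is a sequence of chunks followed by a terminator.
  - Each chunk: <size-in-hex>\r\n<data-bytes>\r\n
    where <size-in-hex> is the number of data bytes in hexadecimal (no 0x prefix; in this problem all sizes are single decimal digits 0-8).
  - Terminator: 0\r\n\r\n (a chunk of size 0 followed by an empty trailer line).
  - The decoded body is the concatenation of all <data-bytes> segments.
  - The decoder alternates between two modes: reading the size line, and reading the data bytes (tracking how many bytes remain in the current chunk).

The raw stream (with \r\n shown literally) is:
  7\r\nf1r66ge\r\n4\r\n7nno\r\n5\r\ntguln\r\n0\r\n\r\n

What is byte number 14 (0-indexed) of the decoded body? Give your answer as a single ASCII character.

Chunk 1: stream[0..1]='7' size=0x7=7, data at stream[3..10]='f1r66ge' -> body[0..7], body so far='f1r66ge'
Chunk 2: stream[12..13]='4' size=0x4=4, data at stream[15..19]='7nno' -> body[7..11], body so far='f1r66ge7nno'
Chunk 3: stream[21..22]='5' size=0x5=5, data at stream[24..29]='tguln' -> body[11..16], body so far='f1r66ge7nnotguln'
Chunk 4: stream[31..32]='0' size=0 (terminator). Final body='f1r66ge7nnotguln' (16 bytes)
Body byte 14 = 'l'

Answer: l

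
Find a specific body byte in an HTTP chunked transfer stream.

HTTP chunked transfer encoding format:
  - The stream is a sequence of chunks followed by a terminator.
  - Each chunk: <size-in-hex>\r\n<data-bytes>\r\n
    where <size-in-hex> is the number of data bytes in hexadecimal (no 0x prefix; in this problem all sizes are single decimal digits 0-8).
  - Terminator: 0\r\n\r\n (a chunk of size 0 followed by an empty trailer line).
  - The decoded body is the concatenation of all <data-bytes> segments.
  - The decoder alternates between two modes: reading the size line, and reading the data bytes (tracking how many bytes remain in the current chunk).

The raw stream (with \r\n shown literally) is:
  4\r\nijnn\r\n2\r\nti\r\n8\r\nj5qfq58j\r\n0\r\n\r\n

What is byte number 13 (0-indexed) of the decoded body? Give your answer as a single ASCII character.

Chunk 1: stream[0..1]='4' size=0x4=4, data at stream[3..7]='ijnn' -> body[0..4], body so far='ijnn'
Chunk 2: stream[9..10]='2' size=0x2=2, data at stream[12..14]='ti' -> body[4..6], body so far='ijnnti'
Chunk 3: stream[16..17]='8' size=0x8=8, data at stream[19..27]='j5qfq58j' -> body[6..14], body so far='ijnntij5qfq58j'
Chunk 4: stream[29..30]='0' size=0 (terminator). Final body='ijnntij5qfq58j' (14 bytes)
Body byte 13 = 'j'

Answer: j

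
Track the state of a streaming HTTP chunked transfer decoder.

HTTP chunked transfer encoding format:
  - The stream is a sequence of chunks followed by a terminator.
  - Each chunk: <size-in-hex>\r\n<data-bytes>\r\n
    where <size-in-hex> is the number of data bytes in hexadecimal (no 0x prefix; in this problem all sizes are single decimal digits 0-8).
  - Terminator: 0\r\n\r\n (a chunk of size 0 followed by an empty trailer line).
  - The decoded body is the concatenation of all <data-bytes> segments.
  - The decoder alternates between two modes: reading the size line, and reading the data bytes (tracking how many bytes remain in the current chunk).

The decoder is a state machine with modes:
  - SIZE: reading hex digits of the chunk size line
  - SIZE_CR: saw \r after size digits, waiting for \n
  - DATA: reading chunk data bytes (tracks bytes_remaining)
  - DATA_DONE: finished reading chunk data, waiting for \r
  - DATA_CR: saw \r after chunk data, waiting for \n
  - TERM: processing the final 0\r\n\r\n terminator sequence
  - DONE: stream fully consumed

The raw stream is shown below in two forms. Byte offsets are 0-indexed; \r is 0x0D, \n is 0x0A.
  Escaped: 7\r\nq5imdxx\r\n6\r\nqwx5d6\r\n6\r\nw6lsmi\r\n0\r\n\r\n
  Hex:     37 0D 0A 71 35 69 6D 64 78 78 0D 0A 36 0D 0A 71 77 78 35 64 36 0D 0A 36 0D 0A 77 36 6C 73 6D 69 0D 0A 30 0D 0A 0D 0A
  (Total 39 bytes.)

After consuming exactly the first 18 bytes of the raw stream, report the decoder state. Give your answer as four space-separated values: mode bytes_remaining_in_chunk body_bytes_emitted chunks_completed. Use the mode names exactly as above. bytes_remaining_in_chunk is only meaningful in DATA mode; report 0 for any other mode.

Byte 0 = '7': mode=SIZE remaining=0 emitted=0 chunks_done=0
Byte 1 = 0x0D: mode=SIZE_CR remaining=0 emitted=0 chunks_done=0
Byte 2 = 0x0A: mode=DATA remaining=7 emitted=0 chunks_done=0
Byte 3 = 'q': mode=DATA remaining=6 emitted=1 chunks_done=0
Byte 4 = '5': mode=DATA remaining=5 emitted=2 chunks_done=0
Byte 5 = 'i': mode=DATA remaining=4 emitted=3 chunks_done=0
Byte 6 = 'm': mode=DATA remaining=3 emitted=4 chunks_done=0
Byte 7 = 'd': mode=DATA remaining=2 emitted=5 chunks_done=0
Byte 8 = 'x': mode=DATA remaining=1 emitted=6 chunks_done=0
Byte 9 = 'x': mode=DATA_DONE remaining=0 emitted=7 chunks_done=0
Byte 10 = 0x0D: mode=DATA_CR remaining=0 emitted=7 chunks_done=0
Byte 11 = 0x0A: mode=SIZE remaining=0 emitted=7 chunks_done=1
Byte 12 = '6': mode=SIZE remaining=0 emitted=7 chunks_done=1
Byte 13 = 0x0D: mode=SIZE_CR remaining=0 emitted=7 chunks_done=1
Byte 14 = 0x0A: mode=DATA remaining=6 emitted=7 chunks_done=1
Byte 15 = 'q': mode=DATA remaining=5 emitted=8 chunks_done=1
Byte 16 = 'w': mode=DATA remaining=4 emitted=9 chunks_done=1
Byte 17 = 'x': mode=DATA remaining=3 emitted=10 chunks_done=1

Answer: DATA 3 10 1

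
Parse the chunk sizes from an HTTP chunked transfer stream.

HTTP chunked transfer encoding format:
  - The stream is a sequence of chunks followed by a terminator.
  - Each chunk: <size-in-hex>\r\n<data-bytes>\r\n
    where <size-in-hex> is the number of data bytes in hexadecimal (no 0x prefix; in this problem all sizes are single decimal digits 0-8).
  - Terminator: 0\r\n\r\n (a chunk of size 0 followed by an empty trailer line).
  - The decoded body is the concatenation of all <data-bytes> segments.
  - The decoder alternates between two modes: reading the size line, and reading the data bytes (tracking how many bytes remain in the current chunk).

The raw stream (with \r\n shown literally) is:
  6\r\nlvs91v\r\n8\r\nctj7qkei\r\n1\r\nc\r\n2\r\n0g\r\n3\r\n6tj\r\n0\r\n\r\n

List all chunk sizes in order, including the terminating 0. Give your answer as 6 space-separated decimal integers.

Answer: 6 8 1 2 3 0

Derivation:
Chunk 1: stream[0..1]='6' size=0x6=6, data at stream[3..9]='lvs91v' -> body[0..6], body so far='lvs91v'
Chunk 2: stream[11..12]='8' size=0x8=8, data at stream[14..22]='ctj7qkei' -> body[6..14], body so far='lvs91vctj7qkei'
Chunk 3: stream[24..25]='1' size=0x1=1, data at stream[27..28]='c' -> body[14..15], body so far='lvs91vctj7qkeic'
Chunk 4: stream[30..31]='2' size=0x2=2, data at stream[33..35]='0g' -> body[15..17], body so far='lvs91vctj7qkeic0g'
Chunk 5: stream[37..38]='3' size=0x3=3, data at stream[40..43]='6tj' -> body[17..20], body so far='lvs91vctj7qkeic0g6tj'
Chunk 6: stream[45..46]='0' size=0 (terminator). Final body='lvs91vctj7qkeic0g6tj' (20 bytes)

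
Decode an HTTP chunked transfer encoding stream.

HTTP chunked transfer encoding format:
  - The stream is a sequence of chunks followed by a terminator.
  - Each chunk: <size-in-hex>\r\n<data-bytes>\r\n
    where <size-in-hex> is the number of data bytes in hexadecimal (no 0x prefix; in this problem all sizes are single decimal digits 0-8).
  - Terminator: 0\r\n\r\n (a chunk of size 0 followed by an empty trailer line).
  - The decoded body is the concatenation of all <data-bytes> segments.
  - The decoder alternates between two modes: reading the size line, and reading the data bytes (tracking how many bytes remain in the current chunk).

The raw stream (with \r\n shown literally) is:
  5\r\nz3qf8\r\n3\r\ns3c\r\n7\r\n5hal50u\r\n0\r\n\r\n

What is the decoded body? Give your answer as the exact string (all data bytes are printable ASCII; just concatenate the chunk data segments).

Answer: z3qf8s3c5hal50u

Derivation:
Chunk 1: stream[0..1]='5' size=0x5=5, data at stream[3..8]='z3qf8' -> body[0..5], body so far='z3qf8'
Chunk 2: stream[10..11]='3' size=0x3=3, data at stream[13..16]='s3c' -> body[5..8], body so far='z3qf8s3c'
Chunk 3: stream[18..19]='7' size=0x7=7, data at stream[21..28]='5hal50u' -> body[8..15], body so far='z3qf8s3c5hal50u'
Chunk 4: stream[30..31]='0' size=0 (terminator). Final body='z3qf8s3c5hal50u' (15 bytes)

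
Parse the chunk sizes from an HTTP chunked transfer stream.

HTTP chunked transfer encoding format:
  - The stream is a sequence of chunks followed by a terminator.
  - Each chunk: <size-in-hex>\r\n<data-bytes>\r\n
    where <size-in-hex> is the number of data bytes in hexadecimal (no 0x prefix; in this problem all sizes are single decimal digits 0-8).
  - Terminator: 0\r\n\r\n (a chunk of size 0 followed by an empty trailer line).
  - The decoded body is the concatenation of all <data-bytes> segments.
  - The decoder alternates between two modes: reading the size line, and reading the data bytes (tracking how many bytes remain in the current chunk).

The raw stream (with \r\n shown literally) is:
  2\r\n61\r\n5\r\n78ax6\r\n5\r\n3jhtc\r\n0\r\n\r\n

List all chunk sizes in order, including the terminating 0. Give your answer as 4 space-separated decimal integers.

Answer: 2 5 5 0

Derivation:
Chunk 1: stream[0..1]='2' size=0x2=2, data at stream[3..5]='61' -> body[0..2], body so far='61'
Chunk 2: stream[7..8]='5' size=0x5=5, data at stream[10..15]='78ax6' -> body[2..7], body so far='6178ax6'
Chunk 3: stream[17..18]='5' size=0x5=5, data at stream[20..25]='3jhtc' -> body[7..12], body so far='6178ax63jhtc'
Chunk 4: stream[27..28]='0' size=0 (terminator). Final body='6178ax63jhtc' (12 bytes)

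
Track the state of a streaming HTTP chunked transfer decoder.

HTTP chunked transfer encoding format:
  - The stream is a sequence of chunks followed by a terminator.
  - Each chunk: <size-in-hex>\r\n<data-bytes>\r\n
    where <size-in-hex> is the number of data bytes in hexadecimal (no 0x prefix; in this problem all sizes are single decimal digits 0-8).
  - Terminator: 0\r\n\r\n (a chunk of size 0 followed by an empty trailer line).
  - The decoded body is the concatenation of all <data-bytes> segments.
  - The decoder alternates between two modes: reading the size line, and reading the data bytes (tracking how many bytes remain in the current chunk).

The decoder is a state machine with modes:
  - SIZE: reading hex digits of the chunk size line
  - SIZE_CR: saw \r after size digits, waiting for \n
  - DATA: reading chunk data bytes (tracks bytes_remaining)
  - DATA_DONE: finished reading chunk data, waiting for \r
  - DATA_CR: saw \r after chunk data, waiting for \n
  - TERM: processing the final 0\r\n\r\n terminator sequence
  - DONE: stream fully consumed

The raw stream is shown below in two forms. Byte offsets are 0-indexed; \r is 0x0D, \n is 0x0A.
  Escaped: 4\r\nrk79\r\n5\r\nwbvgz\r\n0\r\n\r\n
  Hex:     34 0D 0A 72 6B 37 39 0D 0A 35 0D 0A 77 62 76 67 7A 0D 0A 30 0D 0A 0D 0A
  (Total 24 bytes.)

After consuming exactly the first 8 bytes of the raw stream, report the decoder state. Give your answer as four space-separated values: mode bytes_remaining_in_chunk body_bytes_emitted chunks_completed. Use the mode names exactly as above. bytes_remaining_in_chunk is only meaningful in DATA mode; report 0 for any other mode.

Byte 0 = '4': mode=SIZE remaining=0 emitted=0 chunks_done=0
Byte 1 = 0x0D: mode=SIZE_CR remaining=0 emitted=0 chunks_done=0
Byte 2 = 0x0A: mode=DATA remaining=4 emitted=0 chunks_done=0
Byte 3 = 'r': mode=DATA remaining=3 emitted=1 chunks_done=0
Byte 4 = 'k': mode=DATA remaining=2 emitted=2 chunks_done=0
Byte 5 = '7': mode=DATA remaining=1 emitted=3 chunks_done=0
Byte 6 = '9': mode=DATA_DONE remaining=0 emitted=4 chunks_done=0
Byte 7 = 0x0D: mode=DATA_CR remaining=0 emitted=4 chunks_done=0

Answer: DATA_CR 0 4 0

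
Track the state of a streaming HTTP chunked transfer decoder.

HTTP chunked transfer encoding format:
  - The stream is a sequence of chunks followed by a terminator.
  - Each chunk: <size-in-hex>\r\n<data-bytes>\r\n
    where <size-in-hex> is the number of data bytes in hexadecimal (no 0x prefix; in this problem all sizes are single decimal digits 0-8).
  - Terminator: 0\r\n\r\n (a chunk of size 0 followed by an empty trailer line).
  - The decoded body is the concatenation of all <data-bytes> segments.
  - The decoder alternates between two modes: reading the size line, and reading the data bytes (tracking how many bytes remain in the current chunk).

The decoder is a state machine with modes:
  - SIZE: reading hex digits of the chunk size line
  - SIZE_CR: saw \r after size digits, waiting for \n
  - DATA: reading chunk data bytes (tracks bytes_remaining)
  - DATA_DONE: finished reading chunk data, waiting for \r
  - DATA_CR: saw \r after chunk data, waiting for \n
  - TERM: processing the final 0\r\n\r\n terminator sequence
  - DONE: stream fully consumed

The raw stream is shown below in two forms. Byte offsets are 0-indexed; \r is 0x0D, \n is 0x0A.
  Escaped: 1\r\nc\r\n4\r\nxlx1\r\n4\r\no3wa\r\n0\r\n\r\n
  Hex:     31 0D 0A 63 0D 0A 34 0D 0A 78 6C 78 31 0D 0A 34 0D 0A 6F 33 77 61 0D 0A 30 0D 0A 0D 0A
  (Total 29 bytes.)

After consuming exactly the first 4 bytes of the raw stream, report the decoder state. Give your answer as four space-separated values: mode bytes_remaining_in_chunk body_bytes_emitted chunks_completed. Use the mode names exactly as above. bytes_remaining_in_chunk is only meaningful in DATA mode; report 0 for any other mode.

Answer: DATA_DONE 0 1 0

Derivation:
Byte 0 = '1': mode=SIZE remaining=0 emitted=0 chunks_done=0
Byte 1 = 0x0D: mode=SIZE_CR remaining=0 emitted=0 chunks_done=0
Byte 2 = 0x0A: mode=DATA remaining=1 emitted=0 chunks_done=0
Byte 3 = 'c': mode=DATA_DONE remaining=0 emitted=1 chunks_done=0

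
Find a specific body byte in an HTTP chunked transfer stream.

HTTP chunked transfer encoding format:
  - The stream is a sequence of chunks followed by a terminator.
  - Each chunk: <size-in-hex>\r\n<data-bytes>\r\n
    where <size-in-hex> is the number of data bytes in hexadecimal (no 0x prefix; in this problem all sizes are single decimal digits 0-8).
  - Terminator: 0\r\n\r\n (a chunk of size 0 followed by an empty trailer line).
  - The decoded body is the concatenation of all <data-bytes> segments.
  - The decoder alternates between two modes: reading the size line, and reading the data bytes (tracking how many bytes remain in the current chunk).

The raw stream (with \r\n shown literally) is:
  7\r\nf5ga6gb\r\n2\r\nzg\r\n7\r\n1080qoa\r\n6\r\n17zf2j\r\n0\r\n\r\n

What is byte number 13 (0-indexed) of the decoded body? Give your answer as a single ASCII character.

Chunk 1: stream[0..1]='7' size=0x7=7, data at stream[3..10]='f5ga6gb' -> body[0..7], body so far='f5ga6gb'
Chunk 2: stream[12..13]='2' size=0x2=2, data at stream[15..17]='zg' -> body[7..9], body so far='f5ga6gbzg'
Chunk 3: stream[19..20]='7' size=0x7=7, data at stream[22..29]='1080qoa' -> body[9..16], body so far='f5ga6gbzg1080qoa'
Chunk 4: stream[31..32]='6' size=0x6=6, data at stream[34..40]='17zf2j' -> body[16..22], body so far='f5ga6gbzg1080qoa17zf2j'
Chunk 5: stream[42..43]='0' size=0 (terminator). Final body='f5ga6gbzg1080qoa17zf2j' (22 bytes)
Body byte 13 = 'q'

Answer: q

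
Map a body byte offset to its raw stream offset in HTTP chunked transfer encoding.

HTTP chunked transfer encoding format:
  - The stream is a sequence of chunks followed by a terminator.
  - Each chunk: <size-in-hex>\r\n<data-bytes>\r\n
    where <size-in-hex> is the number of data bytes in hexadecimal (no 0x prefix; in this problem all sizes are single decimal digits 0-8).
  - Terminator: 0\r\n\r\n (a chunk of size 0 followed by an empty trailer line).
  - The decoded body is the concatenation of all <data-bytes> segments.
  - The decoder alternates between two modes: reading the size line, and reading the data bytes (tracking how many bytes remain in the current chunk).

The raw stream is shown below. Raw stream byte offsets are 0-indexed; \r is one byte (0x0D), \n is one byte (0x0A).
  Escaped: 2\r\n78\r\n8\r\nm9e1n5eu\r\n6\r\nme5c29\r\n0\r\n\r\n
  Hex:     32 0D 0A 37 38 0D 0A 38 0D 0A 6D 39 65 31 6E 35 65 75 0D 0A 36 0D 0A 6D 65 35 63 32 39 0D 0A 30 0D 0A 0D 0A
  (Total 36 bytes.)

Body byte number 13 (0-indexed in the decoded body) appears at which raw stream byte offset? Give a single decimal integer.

Chunk 1: stream[0..1]='2' size=0x2=2, data at stream[3..5]='78' -> body[0..2], body so far='78'
Chunk 2: stream[7..8]='8' size=0x8=8, data at stream[10..18]='m9e1n5eu' -> body[2..10], body so far='78m9e1n5eu'
Chunk 3: stream[20..21]='6' size=0x6=6, data at stream[23..29]='me5c29' -> body[10..16], body so far='78m9e1n5eume5c29'
Chunk 4: stream[31..32]='0' size=0 (terminator). Final body='78m9e1n5eume5c29' (16 bytes)
Body byte 13 at stream offset 26

Answer: 26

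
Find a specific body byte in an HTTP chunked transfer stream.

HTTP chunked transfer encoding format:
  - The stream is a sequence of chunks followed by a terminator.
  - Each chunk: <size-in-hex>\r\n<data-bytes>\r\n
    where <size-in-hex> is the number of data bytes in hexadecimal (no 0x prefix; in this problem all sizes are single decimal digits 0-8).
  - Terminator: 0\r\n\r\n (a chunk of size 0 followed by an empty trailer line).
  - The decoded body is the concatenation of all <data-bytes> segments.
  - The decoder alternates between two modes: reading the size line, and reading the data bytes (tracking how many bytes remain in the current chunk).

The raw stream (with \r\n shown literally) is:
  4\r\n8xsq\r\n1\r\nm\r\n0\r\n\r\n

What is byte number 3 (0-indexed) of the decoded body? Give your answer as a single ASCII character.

Chunk 1: stream[0..1]='4' size=0x4=4, data at stream[3..7]='8xsq' -> body[0..4], body so far='8xsq'
Chunk 2: stream[9..10]='1' size=0x1=1, data at stream[12..13]='m' -> body[4..5], body so far='8xsqm'
Chunk 3: stream[15..16]='0' size=0 (terminator). Final body='8xsqm' (5 bytes)
Body byte 3 = 'q'

Answer: q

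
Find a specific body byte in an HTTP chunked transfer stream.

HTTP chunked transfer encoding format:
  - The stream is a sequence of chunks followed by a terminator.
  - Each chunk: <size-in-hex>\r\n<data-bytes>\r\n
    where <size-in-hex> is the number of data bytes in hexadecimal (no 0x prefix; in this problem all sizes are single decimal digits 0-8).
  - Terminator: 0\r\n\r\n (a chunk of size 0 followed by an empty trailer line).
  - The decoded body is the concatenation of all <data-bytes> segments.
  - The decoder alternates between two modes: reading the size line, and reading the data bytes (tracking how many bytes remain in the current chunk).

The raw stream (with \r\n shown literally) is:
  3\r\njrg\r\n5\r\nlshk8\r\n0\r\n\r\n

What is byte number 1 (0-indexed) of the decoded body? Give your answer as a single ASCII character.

Answer: r

Derivation:
Chunk 1: stream[0..1]='3' size=0x3=3, data at stream[3..6]='jrg' -> body[0..3], body so far='jrg'
Chunk 2: stream[8..9]='5' size=0x5=5, data at stream[11..16]='lshk8' -> body[3..8], body so far='jrglshk8'
Chunk 3: stream[18..19]='0' size=0 (terminator). Final body='jrglshk8' (8 bytes)
Body byte 1 = 'r'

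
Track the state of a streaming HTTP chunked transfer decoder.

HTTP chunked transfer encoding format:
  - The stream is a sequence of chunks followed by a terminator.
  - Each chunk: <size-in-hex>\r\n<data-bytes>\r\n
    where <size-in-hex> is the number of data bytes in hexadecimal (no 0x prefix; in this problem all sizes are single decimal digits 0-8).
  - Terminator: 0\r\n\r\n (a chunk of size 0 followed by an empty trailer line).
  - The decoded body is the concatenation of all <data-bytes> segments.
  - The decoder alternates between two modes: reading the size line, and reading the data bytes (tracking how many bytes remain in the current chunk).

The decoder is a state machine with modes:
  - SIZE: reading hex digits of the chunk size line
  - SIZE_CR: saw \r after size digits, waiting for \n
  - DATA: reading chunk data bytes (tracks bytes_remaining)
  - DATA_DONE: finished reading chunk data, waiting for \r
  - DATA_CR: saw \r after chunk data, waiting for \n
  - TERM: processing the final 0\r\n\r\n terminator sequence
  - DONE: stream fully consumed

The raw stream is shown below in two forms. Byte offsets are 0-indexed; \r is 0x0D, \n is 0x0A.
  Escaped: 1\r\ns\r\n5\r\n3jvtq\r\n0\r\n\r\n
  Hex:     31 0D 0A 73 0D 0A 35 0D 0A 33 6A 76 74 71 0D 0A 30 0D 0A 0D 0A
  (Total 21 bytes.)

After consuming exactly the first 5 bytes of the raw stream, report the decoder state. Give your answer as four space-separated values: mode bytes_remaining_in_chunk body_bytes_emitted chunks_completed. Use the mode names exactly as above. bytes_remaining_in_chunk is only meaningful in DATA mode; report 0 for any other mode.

Answer: DATA_CR 0 1 0

Derivation:
Byte 0 = '1': mode=SIZE remaining=0 emitted=0 chunks_done=0
Byte 1 = 0x0D: mode=SIZE_CR remaining=0 emitted=0 chunks_done=0
Byte 2 = 0x0A: mode=DATA remaining=1 emitted=0 chunks_done=0
Byte 3 = 's': mode=DATA_DONE remaining=0 emitted=1 chunks_done=0
Byte 4 = 0x0D: mode=DATA_CR remaining=0 emitted=1 chunks_done=0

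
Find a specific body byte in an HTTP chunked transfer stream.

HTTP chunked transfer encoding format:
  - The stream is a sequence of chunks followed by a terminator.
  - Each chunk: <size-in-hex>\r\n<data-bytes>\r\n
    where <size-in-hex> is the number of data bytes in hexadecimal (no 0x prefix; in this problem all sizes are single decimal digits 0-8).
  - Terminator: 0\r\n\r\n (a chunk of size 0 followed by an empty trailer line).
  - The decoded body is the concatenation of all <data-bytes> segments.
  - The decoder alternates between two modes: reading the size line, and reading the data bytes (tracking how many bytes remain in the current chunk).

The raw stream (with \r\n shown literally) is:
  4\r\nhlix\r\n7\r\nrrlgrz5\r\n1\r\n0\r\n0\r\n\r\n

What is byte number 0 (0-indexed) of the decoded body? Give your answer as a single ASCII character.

Chunk 1: stream[0..1]='4' size=0x4=4, data at stream[3..7]='hlix' -> body[0..4], body so far='hlix'
Chunk 2: stream[9..10]='7' size=0x7=7, data at stream[12..19]='rrlgrz5' -> body[4..11], body so far='hlixrrlgrz5'
Chunk 3: stream[21..22]='1' size=0x1=1, data at stream[24..25]='0' -> body[11..12], body so far='hlixrrlgrz50'
Chunk 4: stream[27..28]='0' size=0 (terminator). Final body='hlixrrlgrz50' (12 bytes)
Body byte 0 = 'h'

Answer: h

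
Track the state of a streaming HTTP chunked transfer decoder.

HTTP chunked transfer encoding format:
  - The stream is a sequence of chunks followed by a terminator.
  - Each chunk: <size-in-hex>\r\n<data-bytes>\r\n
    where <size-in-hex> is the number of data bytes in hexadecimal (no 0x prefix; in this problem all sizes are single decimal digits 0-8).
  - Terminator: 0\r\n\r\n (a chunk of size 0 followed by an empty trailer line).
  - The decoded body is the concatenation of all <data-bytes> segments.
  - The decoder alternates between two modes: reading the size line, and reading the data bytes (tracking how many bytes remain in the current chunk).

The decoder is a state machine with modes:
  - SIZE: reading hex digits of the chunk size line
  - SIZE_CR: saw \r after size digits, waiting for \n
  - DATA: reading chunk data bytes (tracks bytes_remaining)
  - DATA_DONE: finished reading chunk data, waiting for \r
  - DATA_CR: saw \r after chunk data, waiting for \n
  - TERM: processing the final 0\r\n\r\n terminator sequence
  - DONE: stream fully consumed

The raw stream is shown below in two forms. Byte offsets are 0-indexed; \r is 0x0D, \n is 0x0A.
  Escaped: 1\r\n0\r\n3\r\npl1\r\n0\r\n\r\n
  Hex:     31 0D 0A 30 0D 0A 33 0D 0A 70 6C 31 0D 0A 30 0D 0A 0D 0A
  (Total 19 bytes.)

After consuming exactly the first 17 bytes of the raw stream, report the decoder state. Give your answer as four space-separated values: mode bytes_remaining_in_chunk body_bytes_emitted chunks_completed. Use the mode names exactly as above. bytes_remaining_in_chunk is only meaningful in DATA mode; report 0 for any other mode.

Answer: TERM 0 4 2

Derivation:
Byte 0 = '1': mode=SIZE remaining=0 emitted=0 chunks_done=0
Byte 1 = 0x0D: mode=SIZE_CR remaining=0 emitted=0 chunks_done=0
Byte 2 = 0x0A: mode=DATA remaining=1 emitted=0 chunks_done=0
Byte 3 = '0': mode=DATA_DONE remaining=0 emitted=1 chunks_done=0
Byte 4 = 0x0D: mode=DATA_CR remaining=0 emitted=1 chunks_done=0
Byte 5 = 0x0A: mode=SIZE remaining=0 emitted=1 chunks_done=1
Byte 6 = '3': mode=SIZE remaining=0 emitted=1 chunks_done=1
Byte 7 = 0x0D: mode=SIZE_CR remaining=0 emitted=1 chunks_done=1
Byte 8 = 0x0A: mode=DATA remaining=3 emitted=1 chunks_done=1
Byte 9 = 'p': mode=DATA remaining=2 emitted=2 chunks_done=1
Byte 10 = 'l': mode=DATA remaining=1 emitted=3 chunks_done=1
Byte 11 = '1': mode=DATA_DONE remaining=0 emitted=4 chunks_done=1
Byte 12 = 0x0D: mode=DATA_CR remaining=0 emitted=4 chunks_done=1
Byte 13 = 0x0A: mode=SIZE remaining=0 emitted=4 chunks_done=2
Byte 14 = '0': mode=SIZE remaining=0 emitted=4 chunks_done=2
Byte 15 = 0x0D: mode=SIZE_CR remaining=0 emitted=4 chunks_done=2
Byte 16 = 0x0A: mode=TERM remaining=0 emitted=4 chunks_done=2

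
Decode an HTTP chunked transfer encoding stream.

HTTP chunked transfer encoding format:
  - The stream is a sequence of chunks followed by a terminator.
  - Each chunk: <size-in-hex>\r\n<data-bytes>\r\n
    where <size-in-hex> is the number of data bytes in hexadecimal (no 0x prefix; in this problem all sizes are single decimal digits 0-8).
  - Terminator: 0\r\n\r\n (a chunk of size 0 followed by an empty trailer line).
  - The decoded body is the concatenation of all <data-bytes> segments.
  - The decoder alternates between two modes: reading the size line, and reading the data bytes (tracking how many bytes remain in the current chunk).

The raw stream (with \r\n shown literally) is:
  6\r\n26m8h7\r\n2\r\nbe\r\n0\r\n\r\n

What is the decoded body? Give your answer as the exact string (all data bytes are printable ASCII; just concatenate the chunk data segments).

Answer: 26m8h7be

Derivation:
Chunk 1: stream[0..1]='6' size=0x6=6, data at stream[3..9]='26m8h7' -> body[0..6], body so far='26m8h7'
Chunk 2: stream[11..12]='2' size=0x2=2, data at stream[14..16]='be' -> body[6..8], body so far='26m8h7be'
Chunk 3: stream[18..19]='0' size=0 (terminator). Final body='26m8h7be' (8 bytes)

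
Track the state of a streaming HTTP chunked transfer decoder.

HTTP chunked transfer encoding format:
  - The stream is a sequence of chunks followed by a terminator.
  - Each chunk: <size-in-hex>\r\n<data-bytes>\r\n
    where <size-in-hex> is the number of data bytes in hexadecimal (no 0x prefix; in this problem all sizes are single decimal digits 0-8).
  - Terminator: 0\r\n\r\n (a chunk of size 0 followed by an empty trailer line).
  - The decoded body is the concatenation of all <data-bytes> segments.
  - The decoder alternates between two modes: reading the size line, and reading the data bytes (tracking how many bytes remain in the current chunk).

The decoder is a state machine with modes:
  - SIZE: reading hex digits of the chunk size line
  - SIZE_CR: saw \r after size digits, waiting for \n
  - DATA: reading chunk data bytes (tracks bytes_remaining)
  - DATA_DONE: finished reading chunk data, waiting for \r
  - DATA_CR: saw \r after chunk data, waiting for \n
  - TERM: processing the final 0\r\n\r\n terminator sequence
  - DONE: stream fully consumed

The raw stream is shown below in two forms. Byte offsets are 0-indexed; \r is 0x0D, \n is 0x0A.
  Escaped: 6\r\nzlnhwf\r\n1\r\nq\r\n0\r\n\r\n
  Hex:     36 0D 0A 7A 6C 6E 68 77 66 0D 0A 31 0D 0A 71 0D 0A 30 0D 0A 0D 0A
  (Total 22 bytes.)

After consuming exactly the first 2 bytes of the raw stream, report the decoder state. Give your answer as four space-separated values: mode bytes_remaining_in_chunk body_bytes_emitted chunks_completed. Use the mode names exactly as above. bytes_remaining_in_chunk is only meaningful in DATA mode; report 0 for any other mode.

Byte 0 = '6': mode=SIZE remaining=0 emitted=0 chunks_done=0
Byte 1 = 0x0D: mode=SIZE_CR remaining=0 emitted=0 chunks_done=0

Answer: SIZE_CR 0 0 0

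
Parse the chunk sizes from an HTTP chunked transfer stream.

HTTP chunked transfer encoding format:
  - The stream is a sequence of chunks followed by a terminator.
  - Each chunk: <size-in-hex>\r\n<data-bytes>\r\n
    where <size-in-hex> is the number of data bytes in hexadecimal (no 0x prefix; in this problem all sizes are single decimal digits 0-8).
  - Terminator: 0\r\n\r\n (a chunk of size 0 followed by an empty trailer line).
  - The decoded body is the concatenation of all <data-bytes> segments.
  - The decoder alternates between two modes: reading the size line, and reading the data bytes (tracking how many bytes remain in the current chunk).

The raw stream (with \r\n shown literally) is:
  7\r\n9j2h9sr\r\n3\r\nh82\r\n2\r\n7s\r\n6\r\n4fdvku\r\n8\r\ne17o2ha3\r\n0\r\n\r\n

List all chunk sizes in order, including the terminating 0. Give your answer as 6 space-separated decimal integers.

Answer: 7 3 2 6 8 0

Derivation:
Chunk 1: stream[0..1]='7' size=0x7=7, data at stream[3..10]='9j2h9sr' -> body[0..7], body so far='9j2h9sr'
Chunk 2: stream[12..13]='3' size=0x3=3, data at stream[15..18]='h82' -> body[7..10], body so far='9j2h9srh82'
Chunk 3: stream[20..21]='2' size=0x2=2, data at stream[23..25]='7s' -> body[10..12], body so far='9j2h9srh827s'
Chunk 4: stream[27..28]='6' size=0x6=6, data at stream[30..36]='4fdvku' -> body[12..18], body so far='9j2h9srh827s4fdvku'
Chunk 5: stream[38..39]='8' size=0x8=8, data at stream[41..49]='e17o2ha3' -> body[18..26], body so far='9j2h9srh827s4fdvkue17o2ha3'
Chunk 6: stream[51..52]='0' size=0 (terminator). Final body='9j2h9srh827s4fdvkue17o2ha3' (26 bytes)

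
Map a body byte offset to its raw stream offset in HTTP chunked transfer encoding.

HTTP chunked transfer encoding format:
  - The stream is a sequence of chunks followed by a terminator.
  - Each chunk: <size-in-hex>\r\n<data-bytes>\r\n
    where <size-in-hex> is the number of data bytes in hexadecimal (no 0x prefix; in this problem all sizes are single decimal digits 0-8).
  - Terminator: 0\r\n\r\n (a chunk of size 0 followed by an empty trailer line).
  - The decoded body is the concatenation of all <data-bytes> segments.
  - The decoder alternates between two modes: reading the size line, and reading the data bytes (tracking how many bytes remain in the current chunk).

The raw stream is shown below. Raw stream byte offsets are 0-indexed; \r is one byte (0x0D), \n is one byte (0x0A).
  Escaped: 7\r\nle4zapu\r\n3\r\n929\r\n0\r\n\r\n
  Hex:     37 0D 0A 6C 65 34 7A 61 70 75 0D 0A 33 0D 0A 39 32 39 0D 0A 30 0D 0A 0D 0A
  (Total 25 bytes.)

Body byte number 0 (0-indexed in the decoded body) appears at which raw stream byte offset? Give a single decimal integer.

Answer: 3

Derivation:
Chunk 1: stream[0..1]='7' size=0x7=7, data at stream[3..10]='le4zapu' -> body[0..7], body so far='le4zapu'
Chunk 2: stream[12..13]='3' size=0x3=3, data at stream[15..18]='929' -> body[7..10], body so far='le4zapu929'
Chunk 3: stream[20..21]='0' size=0 (terminator). Final body='le4zapu929' (10 bytes)
Body byte 0 at stream offset 3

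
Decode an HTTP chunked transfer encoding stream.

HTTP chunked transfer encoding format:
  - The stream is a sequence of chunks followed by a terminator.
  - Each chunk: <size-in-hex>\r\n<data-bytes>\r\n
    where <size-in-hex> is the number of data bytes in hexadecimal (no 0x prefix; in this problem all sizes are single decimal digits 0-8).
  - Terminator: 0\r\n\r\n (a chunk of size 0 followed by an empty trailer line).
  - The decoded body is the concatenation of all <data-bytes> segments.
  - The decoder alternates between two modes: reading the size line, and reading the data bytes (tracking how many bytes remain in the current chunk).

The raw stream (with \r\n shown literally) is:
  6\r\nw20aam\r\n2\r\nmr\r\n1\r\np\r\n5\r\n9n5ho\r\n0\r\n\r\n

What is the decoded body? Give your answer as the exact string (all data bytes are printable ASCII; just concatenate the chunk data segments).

Answer: w20aammrp9n5ho

Derivation:
Chunk 1: stream[0..1]='6' size=0x6=6, data at stream[3..9]='w20aam' -> body[0..6], body so far='w20aam'
Chunk 2: stream[11..12]='2' size=0x2=2, data at stream[14..16]='mr' -> body[6..8], body so far='w20aammr'
Chunk 3: stream[18..19]='1' size=0x1=1, data at stream[21..22]='p' -> body[8..9], body so far='w20aammrp'
Chunk 4: stream[24..25]='5' size=0x5=5, data at stream[27..32]='9n5ho' -> body[9..14], body so far='w20aammrp9n5ho'
Chunk 5: stream[34..35]='0' size=0 (terminator). Final body='w20aammrp9n5ho' (14 bytes)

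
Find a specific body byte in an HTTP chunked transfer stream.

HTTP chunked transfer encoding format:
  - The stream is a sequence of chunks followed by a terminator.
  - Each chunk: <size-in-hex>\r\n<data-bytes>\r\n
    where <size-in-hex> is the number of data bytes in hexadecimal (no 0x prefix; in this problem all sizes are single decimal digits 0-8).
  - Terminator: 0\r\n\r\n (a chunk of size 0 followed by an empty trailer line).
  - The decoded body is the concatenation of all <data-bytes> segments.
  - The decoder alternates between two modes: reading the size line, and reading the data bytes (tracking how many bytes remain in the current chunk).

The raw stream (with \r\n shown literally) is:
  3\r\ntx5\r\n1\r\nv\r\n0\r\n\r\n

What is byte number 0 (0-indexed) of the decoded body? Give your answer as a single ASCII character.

Chunk 1: stream[0..1]='3' size=0x3=3, data at stream[3..6]='tx5' -> body[0..3], body so far='tx5'
Chunk 2: stream[8..9]='1' size=0x1=1, data at stream[11..12]='v' -> body[3..4], body so far='tx5v'
Chunk 3: stream[14..15]='0' size=0 (terminator). Final body='tx5v' (4 bytes)
Body byte 0 = 't'

Answer: t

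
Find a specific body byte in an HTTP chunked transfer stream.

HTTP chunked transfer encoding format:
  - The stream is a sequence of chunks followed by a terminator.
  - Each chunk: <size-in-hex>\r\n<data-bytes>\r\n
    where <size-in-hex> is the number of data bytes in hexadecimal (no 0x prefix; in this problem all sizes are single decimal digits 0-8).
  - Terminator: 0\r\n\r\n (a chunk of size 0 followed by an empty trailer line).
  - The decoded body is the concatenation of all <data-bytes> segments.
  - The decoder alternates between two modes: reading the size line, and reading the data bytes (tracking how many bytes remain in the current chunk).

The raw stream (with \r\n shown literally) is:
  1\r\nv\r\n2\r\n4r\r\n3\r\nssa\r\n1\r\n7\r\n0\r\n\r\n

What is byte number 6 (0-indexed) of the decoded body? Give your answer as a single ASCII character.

Chunk 1: stream[0..1]='1' size=0x1=1, data at stream[3..4]='v' -> body[0..1], body so far='v'
Chunk 2: stream[6..7]='2' size=0x2=2, data at stream[9..11]='4r' -> body[1..3], body so far='v4r'
Chunk 3: stream[13..14]='3' size=0x3=3, data at stream[16..19]='ssa' -> body[3..6], body so far='v4rssa'
Chunk 4: stream[21..22]='1' size=0x1=1, data at stream[24..25]='7' -> body[6..7], body so far='v4rssa7'
Chunk 5: stream[27..28]='0' size=0 (terminator). Final body='v4rssa7' (7 bytes)
Body byte 6 = '7'

Answer: 7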